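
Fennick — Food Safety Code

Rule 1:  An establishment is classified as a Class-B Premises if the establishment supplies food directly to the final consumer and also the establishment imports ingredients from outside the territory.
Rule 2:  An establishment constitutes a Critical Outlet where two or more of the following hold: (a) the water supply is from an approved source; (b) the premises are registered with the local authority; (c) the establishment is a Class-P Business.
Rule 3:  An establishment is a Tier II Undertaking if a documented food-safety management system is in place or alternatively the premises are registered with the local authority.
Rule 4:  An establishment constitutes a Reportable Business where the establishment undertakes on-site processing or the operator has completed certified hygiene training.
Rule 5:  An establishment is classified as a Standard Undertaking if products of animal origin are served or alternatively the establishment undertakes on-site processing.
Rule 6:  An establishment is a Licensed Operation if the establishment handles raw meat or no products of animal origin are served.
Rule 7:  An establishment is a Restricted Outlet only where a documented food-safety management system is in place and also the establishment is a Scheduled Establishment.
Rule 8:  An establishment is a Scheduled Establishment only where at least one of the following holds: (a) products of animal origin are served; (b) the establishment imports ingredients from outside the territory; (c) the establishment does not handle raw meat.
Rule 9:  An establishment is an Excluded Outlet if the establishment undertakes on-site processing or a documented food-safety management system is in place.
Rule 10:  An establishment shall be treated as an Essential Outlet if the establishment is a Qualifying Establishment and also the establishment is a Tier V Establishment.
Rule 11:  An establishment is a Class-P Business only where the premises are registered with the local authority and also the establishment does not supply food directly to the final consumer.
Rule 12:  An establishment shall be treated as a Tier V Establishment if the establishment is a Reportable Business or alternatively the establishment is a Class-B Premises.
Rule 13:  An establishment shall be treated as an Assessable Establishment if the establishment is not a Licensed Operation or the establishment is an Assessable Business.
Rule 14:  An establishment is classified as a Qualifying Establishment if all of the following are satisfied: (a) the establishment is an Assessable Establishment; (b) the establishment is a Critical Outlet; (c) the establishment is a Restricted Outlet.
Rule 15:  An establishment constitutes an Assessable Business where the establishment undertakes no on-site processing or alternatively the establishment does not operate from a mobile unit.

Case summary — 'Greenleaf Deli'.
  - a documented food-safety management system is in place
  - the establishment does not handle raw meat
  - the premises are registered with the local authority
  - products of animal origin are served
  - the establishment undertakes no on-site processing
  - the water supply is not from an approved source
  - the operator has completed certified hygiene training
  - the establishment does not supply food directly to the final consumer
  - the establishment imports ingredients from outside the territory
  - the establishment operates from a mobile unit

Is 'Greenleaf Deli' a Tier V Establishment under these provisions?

Yes

Under rule 4: the establishment undertakes on-site processing? no; or the operator has completed certified hygiene training? yes. So the establishment is a Reportable Business.
Under rule 1: the establishment supplies food directly to the final consumer? no; and the establishment imports ingredients from outside the territory? yes. So the establishment is not a Class-B Premises.
Under rule 12: Reportable Business (rule 4)? yes; or Class-B Premises (rule 1)? no. So the establishment is a Tier V Establishment.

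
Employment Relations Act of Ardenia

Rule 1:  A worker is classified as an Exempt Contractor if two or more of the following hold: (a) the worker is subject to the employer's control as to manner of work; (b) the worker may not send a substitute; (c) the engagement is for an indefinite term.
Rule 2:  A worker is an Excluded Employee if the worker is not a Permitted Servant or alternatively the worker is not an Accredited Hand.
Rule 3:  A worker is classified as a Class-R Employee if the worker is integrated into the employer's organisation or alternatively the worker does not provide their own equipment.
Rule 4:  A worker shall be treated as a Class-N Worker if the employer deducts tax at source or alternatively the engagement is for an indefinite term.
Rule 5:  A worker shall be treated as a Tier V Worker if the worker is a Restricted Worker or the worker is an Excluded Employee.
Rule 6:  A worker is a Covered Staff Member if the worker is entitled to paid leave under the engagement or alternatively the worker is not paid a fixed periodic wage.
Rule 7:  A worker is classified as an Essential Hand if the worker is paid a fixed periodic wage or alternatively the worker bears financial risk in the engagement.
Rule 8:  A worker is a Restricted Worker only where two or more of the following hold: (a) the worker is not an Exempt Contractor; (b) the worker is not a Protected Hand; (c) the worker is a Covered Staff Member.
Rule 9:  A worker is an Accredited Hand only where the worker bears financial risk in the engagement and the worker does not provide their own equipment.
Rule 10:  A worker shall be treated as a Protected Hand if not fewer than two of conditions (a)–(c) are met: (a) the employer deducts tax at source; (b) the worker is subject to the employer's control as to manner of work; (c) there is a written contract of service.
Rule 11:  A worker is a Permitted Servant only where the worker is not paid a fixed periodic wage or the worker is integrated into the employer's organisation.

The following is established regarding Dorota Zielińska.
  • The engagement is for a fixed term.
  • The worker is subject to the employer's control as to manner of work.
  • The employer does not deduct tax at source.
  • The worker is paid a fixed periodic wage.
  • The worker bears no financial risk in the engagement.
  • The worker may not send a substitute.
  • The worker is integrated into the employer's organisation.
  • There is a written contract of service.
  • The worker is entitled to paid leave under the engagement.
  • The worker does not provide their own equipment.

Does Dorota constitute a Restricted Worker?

No

rule 1 — Exempt Contractor: the worker is subject to the employer's control as to manner of work? yes; the worker may not send a substitute? yes; the engagement is for an indefinite term? no — 2 of 3 hold (need ≥2) → satisfied.
rule 10 — Protected Hand: the employer deducts tax at source? no; the worker is subject to the employer's control as to manner of work? yes; there is a written contract of service? yes — 2 of 3 hold (need ≥2) → satisfied.
rule 6 — Covered Staff Member: [the worker is entitled to paid leave under the engagement? yes] OR [the worker is not paid a fixed periodic wage? no] → satisfied.
rule 8 — Restricted Worker: not an Exempt Contractor (rule 1)? no; not a Protected Hand (rule 10)? no; Covered Staff Member (rule 6)? yes — 1 of 3 hold (need ≥2) → not satisfied.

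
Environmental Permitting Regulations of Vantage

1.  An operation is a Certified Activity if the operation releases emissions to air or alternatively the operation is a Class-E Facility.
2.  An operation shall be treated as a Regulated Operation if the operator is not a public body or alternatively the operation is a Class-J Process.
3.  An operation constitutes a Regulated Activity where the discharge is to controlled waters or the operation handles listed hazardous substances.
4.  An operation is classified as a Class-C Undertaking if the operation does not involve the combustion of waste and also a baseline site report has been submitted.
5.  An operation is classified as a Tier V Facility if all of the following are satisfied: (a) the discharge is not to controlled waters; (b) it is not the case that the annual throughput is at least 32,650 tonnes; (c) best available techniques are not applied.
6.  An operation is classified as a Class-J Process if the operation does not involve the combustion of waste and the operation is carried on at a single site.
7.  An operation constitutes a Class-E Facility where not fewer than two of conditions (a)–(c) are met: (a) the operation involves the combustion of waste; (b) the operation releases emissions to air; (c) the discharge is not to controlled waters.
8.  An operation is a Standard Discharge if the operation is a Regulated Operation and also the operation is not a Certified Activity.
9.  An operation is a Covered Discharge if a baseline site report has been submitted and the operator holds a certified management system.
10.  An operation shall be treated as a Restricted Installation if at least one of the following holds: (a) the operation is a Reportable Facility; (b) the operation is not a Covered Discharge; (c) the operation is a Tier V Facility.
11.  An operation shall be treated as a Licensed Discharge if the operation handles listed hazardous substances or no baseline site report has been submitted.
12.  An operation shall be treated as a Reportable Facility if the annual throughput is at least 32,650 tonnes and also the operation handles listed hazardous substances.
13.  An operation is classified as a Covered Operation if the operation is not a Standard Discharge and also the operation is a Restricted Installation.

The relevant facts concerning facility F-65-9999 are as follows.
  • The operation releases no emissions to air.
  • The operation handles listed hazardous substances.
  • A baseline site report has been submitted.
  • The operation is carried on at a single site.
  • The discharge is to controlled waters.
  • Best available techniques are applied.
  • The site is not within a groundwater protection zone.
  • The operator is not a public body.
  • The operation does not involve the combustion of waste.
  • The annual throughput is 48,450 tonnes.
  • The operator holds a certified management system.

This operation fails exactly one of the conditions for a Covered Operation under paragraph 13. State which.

Standard Discharge

paragraph 6 — Class-J Process: [the operation does not involve the combustion of waste? yes] AND [the operation is carried on at a single site? yes] → satisfied.
paragraph 2 — Regulated Operation: [the operator is not a public body? yes] OR [Class-J Process (paragraph 6)? yes] → satisfied.
paragraph 7 — Class-E Facility: the operation involves the combustion of waste? no; the operation releases emissions to air? no; the discharge is not to controlled waters? no — 0 of 3 hold (need ≥2) → not satisfied.
paragraph 1 — Certified Activity: [the operation releases emissions to air? no] OR [Class-E Facility (paragraph 7)? no] → not satisfied.
paragraph 8 — Standard Discharge: [Regulated Operation (paragraph 2)? yes] AND [not a Certified Activity (paragraph 1)? yes] → satisfied.
paragraph 12 — Reportable Facility: [annual throughput: 48,450 tonnes ≥ 32,650 tonnes? yes] AND [the operation handles listed hazardous substances? yes] → satisfied.
paragraph 9 — Covered Discharge: [a baseline site report has been submitted? yes] AND [the operator holds a certified management system? yes] → satisfied.
paragraph 5 — Tier V Facility: [the discharge is not to controlled waters? no] AND [annual throughput: 48,450 tonnes ≥ 32,650 tonnes? yes, so negated condition no] AND [best available techniques are not applied? no] → not satisfied.
paragraph 10 — Restricted Installation: [Reportable Facility (paragraph 12)? yes] OR [not a Covered Discharge (paragraph 9)? no] OR [Tier V Facility (paragraph 5)? no] → satisfied.
paragraph 13 — Covered Operation: [not a Standard Discharge (paragraph 8)? no] AND [Restricted Installation (paragraph 10)? yes] → not satisfied.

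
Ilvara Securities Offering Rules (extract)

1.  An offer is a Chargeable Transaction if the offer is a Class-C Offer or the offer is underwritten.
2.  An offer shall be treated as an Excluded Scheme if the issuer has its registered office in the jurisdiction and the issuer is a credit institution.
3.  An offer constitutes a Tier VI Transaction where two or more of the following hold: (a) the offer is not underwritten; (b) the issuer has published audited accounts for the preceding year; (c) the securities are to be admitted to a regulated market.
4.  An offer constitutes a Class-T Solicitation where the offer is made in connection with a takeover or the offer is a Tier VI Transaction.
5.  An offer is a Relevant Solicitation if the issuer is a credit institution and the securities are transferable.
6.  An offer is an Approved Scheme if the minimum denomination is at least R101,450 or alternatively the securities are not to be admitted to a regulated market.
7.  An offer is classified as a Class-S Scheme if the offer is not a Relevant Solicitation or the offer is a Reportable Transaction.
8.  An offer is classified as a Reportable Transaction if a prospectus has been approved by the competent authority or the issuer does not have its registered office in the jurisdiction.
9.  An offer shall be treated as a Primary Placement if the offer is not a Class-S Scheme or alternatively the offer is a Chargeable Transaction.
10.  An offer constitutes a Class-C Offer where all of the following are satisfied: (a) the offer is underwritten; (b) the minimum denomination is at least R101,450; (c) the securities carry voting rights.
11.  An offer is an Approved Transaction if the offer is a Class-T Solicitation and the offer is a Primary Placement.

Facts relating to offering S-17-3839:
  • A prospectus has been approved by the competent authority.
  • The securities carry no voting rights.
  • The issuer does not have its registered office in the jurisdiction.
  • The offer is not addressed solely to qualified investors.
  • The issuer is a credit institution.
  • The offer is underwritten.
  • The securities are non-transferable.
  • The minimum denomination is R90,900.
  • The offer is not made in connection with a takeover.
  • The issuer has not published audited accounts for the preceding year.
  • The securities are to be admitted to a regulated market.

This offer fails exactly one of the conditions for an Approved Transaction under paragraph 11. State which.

Under paragraph 3: the offer is not underwritten? no; the issuer has published audited accounts for the preceding year? no; the securities are to be admitted to a regulated market? yes — 1 of 3 hold (need ≥2) → not satisfied.
Under paragraph 4: the offer is made in connection with a takeover? no; or Tier VI Transaction (paragraph 3)? no. So the offer is not a Class-T Solicitation.
Under paragraph 5: the issuer is a credit institution? yes; and the securities are transferable? no. So the offer is not a Relevant Solicitation.
Under paragraph 8: a prospectus has been approved by the competent authority? yes; or the issuer does not have its registered office in the jurisdiction? yes. So the offer is a Reportable Transaction.
Under paragraph 7: not a Relevant Solicitation (paragraph 5)? yes; or Reportable Transaction (paragraph 8)? yes. So the offer is a Class-S Scheme.
Under paragraph 10: the offer is underwritten? yes; and minimum denomination: R90,900 ≥ R101,450? no; and the securities carry voting rights? no. So the offer is not a Class-C Offer.
Under paragraph 1: Class-C Offer (paragraph 10)? no; or the offer is underwritten? yes. So the offer is a Chargeable Transaction.
Under paragraph 9: not a Class-S Scheme (paragraph 7)? no; or Chargeable Transaction (paragraph 1)? yes. So the offer is a Primary Placement.
Under paragraph 11: Class-T Solicitation (paragraph 4)? no; and Primary Placement (paragraph 9)? yes. So the offer is not an Approved Transaction.

Class-T Solicitation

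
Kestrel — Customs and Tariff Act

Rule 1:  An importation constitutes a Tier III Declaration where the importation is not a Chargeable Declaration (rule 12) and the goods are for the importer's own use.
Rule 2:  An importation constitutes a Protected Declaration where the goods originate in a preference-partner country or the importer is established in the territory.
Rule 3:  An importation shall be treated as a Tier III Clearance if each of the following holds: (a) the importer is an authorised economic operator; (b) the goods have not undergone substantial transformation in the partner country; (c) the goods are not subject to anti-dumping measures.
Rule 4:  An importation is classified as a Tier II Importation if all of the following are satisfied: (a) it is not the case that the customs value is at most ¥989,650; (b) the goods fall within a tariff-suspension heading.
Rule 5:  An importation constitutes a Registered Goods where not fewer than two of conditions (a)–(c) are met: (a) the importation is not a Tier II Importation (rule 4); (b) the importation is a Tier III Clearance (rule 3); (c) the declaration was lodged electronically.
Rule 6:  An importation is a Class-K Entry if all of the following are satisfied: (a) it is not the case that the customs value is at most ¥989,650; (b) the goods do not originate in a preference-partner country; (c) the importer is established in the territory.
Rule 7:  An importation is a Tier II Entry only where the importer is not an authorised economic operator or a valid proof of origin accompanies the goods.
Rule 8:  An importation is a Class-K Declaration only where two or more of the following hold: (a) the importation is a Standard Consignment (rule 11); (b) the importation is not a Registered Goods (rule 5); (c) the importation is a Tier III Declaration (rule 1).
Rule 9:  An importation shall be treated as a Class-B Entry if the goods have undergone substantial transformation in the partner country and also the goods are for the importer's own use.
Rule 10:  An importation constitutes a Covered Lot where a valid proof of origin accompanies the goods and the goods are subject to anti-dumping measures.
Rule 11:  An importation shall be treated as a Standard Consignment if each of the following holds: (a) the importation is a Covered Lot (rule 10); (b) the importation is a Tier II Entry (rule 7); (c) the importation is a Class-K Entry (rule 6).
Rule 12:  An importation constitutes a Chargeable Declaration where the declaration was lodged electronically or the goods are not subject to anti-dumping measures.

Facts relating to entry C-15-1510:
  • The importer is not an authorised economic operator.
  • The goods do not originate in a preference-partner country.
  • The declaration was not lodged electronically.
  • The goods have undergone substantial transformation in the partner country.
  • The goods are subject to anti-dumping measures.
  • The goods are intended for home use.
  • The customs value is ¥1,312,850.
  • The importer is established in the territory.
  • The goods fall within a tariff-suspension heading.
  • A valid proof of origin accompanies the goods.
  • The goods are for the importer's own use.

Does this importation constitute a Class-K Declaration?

Yes

rule 10 — Covered Lot: [a valid proof of origin accompanies the goods? yes] AND [the goods are subject to anti-dumping measures? yes] → satisfied.
rule 7 — Tier II Entry: [the importer is not an authorised economic operator? yes] OR [a valid proof of origin accompanies the goods? yes] → satisfied.
rule 6 — Class-K Entry: [customs value: ¥1,312,850 ≤ ¥989,650? no, so negated condition yes] AND [the goods do not originate in a preference-partner country? yes] AND [the importer is established in the territory? yes] → satisfied.
rule 11 — Standard Consignment: [Covered Lot (rule 10)? yes] AND [Tier II Entry (rule 7)? yes] AND [Class-K Entry (rule 6)? yes] → satisfied.
rule 4 — Tier II Importation: [customs value: ¥1,312,850 ≤ ¥989,650? no, so negated condition yes] AND [the goods fall within a tariff-suspension heading? yes] → satisfied.
rule 3 — Tier III Clearance: [the importer is an authorised economic operator? no] AND [the goods have not undergone substantial transformation in the partner country? no] AND [the goods are not subject to anti-dumping measures? no] → not satisfied.
rule 5 — Registered Goods: not a Tier II Importation (rule 4)? no; Tier III Clearance (rule 3)? no; the declaration was lodged electronically? no — 0 of 3 hold (need ≥2) → not satisfied.
rule 12 — Chargeable Declaration: [the declaration was lodged electronically? no] OR [the goods are not subject to anti-dumping measures? no] → not satisfied.
rule 1 — Tier III Declaration: [not a Chargeable Declaration (rule 12)? yes] AND [the goods are for the importer's own use? yes] → satisfied.
rule 8 — Class-K Declaration: Standard Consignment (rule 11)? yes; not a Registered Goods (rule 5)? yes; Tier III Declaration (rule 1)? yes — 3 of 3 hold (need ≥2) → satisfied.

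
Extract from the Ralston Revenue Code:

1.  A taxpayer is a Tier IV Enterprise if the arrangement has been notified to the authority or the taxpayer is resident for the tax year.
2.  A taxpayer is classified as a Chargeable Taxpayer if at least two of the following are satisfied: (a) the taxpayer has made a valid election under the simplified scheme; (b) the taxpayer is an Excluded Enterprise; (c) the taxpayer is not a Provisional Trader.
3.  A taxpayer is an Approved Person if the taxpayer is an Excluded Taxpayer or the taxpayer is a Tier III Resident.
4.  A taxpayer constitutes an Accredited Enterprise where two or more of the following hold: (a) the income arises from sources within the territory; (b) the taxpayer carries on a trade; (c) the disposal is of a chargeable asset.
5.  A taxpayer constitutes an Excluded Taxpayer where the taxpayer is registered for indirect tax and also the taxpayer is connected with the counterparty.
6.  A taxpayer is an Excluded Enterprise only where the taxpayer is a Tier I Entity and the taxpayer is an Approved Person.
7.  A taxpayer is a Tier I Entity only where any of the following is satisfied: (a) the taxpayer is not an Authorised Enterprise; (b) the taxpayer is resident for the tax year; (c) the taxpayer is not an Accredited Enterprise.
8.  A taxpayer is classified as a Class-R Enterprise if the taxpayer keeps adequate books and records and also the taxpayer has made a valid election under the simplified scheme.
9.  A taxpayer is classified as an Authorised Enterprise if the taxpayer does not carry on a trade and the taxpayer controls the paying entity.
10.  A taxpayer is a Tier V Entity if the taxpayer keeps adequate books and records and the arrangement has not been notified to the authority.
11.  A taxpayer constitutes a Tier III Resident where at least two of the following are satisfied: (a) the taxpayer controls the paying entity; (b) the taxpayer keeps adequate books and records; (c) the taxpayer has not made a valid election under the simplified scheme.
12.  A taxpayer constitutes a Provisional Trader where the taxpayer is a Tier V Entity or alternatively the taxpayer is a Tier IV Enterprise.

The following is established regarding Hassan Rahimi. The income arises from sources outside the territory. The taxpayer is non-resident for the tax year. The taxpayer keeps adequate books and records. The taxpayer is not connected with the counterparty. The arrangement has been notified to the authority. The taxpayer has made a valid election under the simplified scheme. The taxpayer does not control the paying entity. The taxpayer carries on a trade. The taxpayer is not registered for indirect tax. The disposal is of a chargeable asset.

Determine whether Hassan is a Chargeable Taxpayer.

Under paragraph 9: the taxpayer does not carry on a trade? no; and the taxpayer controls the paying entity? no. So the taxpayer is not an Authorised Enterprise.
Under paragraph 4: the income arises from sources within the territory? no; the taxpayer carries on a trade? yes; the disposal is of a chargeable asset? yes — 2 of 3 hold (need ≥2) → satisfied.
Under paragraph 7: not an Authorised Enterprise (paragraph 9)? yes; or the taxpayer is resident for the tax year? no; or not an Accredited Enterprise (paragraph 4)? no. So the taxpayer is a Tier I Entity.
Under paragraph 5: the taxpayer is registered for indirect tax? no; and the taxpayer is connected with the counterparty? no. So the taxpayer is not an Excluded Taxpayer.
Under paragraph 11: the taxpayer controls the paying entity? no; the taxpayer keeps adequate books and records? yes; the taxpayer has not made a valid election under the simplified scheme? no — 1 of 3 hold (need ≥2) → not satisfied.
Under paragraph 3: Excluded Taxpayer (paragraph 5)? no; or Tier III Resident (paragraph 11)? no. So the taxpayer is not an Approved Person.
Under paragraph 6: Tier I Entity (paragraph 7)? yes; and Approved Person (paragraph 3)? no. So the taxpayer is not an Excluded Enterprise.
Under paragraph 10: the taxpayer keeps adequate books and records? yes; and the arrangement has not been notified to the authority? no. So the taxpayer is not a Tier V Entity.
Under paragraph 1: the arrangement has been notified to the authority? yes; or the taxpayer is resident for the tax year? no. So the taxpayer is a Tier IV Enterprise.
Under paragraph 12: Tier V Entity (paragraph 10)? no; or Tier IV Enterprise (paragraph 1)? yes. So the taxpayer is a Provisional Trader.
Under paragraph 2: the taxpayer has made a valid election under the simplified scheme? yes; Excluded Enterprise (paragraph 6)? no; not a Provisional Trader (paragraph 12)? no — 1 of 3 hold (need ≥2) → not satisfied.

No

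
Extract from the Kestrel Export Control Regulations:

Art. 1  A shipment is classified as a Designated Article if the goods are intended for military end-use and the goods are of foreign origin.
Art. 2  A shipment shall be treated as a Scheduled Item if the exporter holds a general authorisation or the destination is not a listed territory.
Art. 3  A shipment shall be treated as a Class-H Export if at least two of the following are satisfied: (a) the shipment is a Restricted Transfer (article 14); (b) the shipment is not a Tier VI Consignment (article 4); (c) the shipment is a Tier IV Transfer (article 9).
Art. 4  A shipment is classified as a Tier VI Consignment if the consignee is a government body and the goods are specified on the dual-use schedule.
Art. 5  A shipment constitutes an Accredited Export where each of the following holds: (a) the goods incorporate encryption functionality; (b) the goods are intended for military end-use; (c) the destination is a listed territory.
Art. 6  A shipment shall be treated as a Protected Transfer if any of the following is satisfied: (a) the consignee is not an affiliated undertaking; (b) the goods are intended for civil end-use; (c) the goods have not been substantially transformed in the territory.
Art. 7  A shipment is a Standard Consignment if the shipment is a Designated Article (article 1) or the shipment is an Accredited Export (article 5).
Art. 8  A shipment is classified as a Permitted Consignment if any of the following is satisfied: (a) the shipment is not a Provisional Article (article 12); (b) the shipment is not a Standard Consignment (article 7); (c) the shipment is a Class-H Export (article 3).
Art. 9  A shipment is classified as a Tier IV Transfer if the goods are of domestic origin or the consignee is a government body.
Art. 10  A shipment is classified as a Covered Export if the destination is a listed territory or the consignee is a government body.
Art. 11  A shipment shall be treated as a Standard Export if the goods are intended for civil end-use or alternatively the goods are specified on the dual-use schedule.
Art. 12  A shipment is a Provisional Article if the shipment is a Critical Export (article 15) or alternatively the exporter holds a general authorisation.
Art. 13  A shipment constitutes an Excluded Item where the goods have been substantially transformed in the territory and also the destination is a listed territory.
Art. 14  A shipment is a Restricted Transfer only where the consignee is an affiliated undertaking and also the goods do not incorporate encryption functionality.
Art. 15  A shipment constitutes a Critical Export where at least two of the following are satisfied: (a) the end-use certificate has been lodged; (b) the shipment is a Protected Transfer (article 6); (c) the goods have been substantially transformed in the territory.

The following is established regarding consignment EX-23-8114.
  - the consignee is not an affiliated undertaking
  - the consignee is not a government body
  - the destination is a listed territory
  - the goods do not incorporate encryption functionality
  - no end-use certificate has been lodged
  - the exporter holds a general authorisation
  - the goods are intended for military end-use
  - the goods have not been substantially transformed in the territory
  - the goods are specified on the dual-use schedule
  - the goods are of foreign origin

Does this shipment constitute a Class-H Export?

Under article 14: the consignee is an affiliated undertaking? no; and the goods do not incorporate encryption functionality? yes. So the shipment is not a Restricted Transfer.
Under article 4: the consignee is a government body? no; and the goods are specified on the dual-use schedule? yes. So the shipment is not a Tier VI Consignment.
Under article 9: the goods are of domestic origin? no; or the consignee is a government body? no. So the shipment is not a Tier IV Transfer.
Under article 3: Restricted Transfer (article 14)? no; not a Tier VI Consignment (article 4)? yes; Tier IV Transfer (article 9)? no — 1 of 3 hold (need ≥2) → not satisfied.

No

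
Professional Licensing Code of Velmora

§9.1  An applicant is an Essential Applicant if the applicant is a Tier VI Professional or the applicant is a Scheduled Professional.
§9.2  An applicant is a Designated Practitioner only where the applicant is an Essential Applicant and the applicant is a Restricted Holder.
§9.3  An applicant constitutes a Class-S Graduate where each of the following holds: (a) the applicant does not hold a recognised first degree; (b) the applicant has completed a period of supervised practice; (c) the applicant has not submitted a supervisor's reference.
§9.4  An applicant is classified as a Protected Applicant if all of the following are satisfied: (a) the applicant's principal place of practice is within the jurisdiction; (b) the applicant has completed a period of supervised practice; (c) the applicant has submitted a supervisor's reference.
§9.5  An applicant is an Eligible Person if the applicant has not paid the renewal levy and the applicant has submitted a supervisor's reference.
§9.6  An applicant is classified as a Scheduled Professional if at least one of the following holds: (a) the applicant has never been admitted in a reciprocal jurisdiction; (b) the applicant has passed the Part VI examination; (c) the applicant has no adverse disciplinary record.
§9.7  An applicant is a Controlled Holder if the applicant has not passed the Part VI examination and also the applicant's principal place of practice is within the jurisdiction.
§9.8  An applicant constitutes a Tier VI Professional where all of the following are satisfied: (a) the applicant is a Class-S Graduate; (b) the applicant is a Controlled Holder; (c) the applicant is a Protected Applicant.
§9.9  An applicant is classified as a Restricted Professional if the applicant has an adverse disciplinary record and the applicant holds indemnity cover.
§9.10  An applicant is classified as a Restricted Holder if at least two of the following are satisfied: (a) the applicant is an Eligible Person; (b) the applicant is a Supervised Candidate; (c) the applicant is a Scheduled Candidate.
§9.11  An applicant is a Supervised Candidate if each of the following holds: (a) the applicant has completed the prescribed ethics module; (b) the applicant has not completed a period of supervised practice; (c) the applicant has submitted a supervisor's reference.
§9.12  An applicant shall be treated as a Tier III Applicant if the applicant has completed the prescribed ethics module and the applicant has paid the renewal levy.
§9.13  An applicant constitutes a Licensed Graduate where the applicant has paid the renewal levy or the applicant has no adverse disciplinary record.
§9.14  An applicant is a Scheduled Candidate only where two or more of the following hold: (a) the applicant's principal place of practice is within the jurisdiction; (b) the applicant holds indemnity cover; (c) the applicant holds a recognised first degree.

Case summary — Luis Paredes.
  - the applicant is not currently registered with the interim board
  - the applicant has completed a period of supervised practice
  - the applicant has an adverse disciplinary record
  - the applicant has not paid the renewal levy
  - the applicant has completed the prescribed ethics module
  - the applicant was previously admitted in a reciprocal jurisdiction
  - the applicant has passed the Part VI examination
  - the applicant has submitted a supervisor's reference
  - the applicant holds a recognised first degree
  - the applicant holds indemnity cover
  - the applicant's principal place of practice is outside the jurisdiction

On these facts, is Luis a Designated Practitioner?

Yes

Under §9.3: the applicant does not hold a recognised first degree? no; and the applicant has completed a period of supervised practice? yes; and the applicant has not submitted a supervisor's reference? no. So the applicant is not a Class-S Graduate.
Under §9.7: the applicant has not passed the Part VI examination? no; and the applicant's principal place of practice is within the jurisdiction? no. So the applicant is not a Controlled Holder.
Under §9.4: the applicant's principal place of practice is within the jurisdiction? no; and the applicant has completed a period of supervised practice? yes; and the applicant has submitted a supervisor's reference? yes. So the applicant is not a Protected Applicant.
Under §9.8: Class-S Graduate (§9.3)? no; and Controlled Holder (§9.7)? no; and Protected Applicant (§9.4)? no. So the applicant is not a Tier VI Professional.
Under §9.6: the applicant has never been admitted in a reciprocal jurisdiction? no; or the applicant has passed the Part VI examination? yes; or the applicant has no adverse disciplinary record? no. So the applicant is a Scheduled Professional.
Under §9.1: Tier VI Professional (§9.8)? no; or Scheduled Professional (§9.6)? yes. So the applicant is an Essential Applicant.
Under §9.5: the applicant has not paid the renewal levy? yes; and the applicant has submitted a supervisor's reference? yes. So the applicant is an Eligible Person.
Under §9.11: the applicant has completed the prescribed ethics module? yes; and the applicant has not completed a period of supervised practice? no; and the applicant has submitted a supervisor's reference? yes. So the applicant is not a Supervised Candidate.
Under §9.14: the applicant's principal place of practice is within the jurisdiction? no; the applicant holds indemnity cover? yes; the applicant holds a recognised first degree? yes — 2 of 3 hold (need ≥2) → satisfied.
Under §9.10: Eligible Person (§9.5)? yes; Supervised Candidate (§9.11)? no; Scheduled Candidate (§9.14)? yes — 2 of 3 hold (need ≥2) → satisfied.
Under §9.2: Essential Applicant (§9.1)? yes; and Restricted Holder (§9.10)? yes. So the applicant is a Designated Practitioner.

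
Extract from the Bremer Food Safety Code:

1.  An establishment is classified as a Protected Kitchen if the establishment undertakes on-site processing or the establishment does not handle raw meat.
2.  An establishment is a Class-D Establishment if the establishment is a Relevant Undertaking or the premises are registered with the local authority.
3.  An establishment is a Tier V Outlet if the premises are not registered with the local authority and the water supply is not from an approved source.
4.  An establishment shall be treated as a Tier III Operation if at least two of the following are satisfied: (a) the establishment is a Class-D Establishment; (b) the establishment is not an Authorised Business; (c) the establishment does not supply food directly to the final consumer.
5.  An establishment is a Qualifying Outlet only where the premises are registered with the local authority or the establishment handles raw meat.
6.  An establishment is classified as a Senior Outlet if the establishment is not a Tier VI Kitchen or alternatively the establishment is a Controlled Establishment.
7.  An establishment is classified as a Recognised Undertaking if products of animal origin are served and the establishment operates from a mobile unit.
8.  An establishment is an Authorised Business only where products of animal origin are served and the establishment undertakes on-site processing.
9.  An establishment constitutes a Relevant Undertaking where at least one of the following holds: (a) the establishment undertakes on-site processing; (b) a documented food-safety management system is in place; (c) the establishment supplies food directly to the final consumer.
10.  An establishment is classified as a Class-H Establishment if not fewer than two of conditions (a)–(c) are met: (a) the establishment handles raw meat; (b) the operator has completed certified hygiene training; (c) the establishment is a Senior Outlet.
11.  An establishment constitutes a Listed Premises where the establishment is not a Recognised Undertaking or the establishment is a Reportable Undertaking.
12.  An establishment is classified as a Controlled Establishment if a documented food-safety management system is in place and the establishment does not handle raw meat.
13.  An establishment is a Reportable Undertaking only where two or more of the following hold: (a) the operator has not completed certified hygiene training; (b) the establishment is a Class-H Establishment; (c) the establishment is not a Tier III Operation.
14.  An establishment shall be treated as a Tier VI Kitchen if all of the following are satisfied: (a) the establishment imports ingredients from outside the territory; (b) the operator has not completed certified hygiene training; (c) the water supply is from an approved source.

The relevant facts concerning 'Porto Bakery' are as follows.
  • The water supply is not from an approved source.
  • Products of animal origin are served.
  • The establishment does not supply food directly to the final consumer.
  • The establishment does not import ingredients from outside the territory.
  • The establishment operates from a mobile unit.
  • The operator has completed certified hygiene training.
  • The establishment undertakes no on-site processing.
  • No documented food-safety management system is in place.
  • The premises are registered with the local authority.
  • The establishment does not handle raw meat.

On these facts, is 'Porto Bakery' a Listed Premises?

paragraph 7 — Recognised Undertaking: [products of animal origin are served? yes] AND [the establishment operates from a mobile unit? yes] → satisfied.
paragraph 14 — Tier VI Kitchen: [the establishment imports ingredients from outside the territory? no] AND [the operator has not completed certified hygiene training? no] AND [the water supply is from an approved source? no] → not satisfied.
paragraph 12 — Controlled Establishment: [a documented food-safety management system is in place? no] AND [the establishment does not handle raw meat? yes] → not satisfied.
paragraph 6 — Senior Outlet: [not a Tier VI Kitchen (paragraph 14)? yes] OR [Controlled Establishment (paragraph 12)? no] → satisfied.
paragraph 10 — Class-H Establishment: the establishment handles raw meat? no; the operator has completed certified hygiene training? yes; Senior Outlet (paragraph 6)? yes — 2 of 3 hold (need ≥2) → satisfied.
paragraph 9 — Relevant Undertaking: [the establishment undertakes on-site processing? no] OR [a documented food-safety management system is in place? no] OR [the establishment supplies food directly to the final consumer? no] → not satisfied.
paragraph 2 — Class-D Establishment: [Relevant Undertaking (paragraph 9)? no] OR [the premises are registered with the local authority? yes] → satisfied.
paragraph 8 — Authorised Business: [products of animal origin are served? yes] AND [the establishment undertakes on-site processing? no] → not satisfied.
paragraph 4 — Tier III Operation: Class-D Establishment (paragraph 2)? yes; not an Authorised Business (paragraph 8)? yes; the establishment does not supply food directly to the final consumer? yes — 3 of 3 hold (need ≥2) → satisfied.
paragraph 13 — Reportable Undertaking: the operator has not completed certified hygiene training? no; Class-H Establishment (paragraph 10)? yes; not a Tier III Operation (paragraph 4)? no — 1 of 3 hold (need ≥2) → not satisfied.
paragraph 11 — Listed Premises: [not a Recognised Undertaking (paragraph 7)? no] OR [Reportable Undertaking (paragraph 13)? no] → not satisfied.

No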